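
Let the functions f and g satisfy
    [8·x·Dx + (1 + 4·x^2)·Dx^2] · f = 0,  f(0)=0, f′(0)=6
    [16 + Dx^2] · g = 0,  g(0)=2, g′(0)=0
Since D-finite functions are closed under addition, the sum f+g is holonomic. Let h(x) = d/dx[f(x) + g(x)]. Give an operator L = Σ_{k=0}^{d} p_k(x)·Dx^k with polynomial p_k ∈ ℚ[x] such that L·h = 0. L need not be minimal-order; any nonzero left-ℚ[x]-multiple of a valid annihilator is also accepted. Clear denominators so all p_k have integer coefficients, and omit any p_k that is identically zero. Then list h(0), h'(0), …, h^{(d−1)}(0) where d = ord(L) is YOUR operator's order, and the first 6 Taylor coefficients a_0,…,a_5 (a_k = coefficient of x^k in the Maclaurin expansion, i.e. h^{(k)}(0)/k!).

f: a_k = 0, 6, 0, -8, 0, 96/5, …
g: a_k = 2, 0, -16, 0, 64/3, 0, …
L₀ := lclm(L_f,L_g); ord L₀ ≤ 2+2.
Derive L from L₀ (diff closure).
L = (-512·x + 5120·x^3 + 4096·x^5) + (16 + 512·x^2 + 2304·x^4 + 2048·x^6)·Dx + (-32·x + 320·x^3 + 256·x^5)·Dx^2 + (1 + 32·x^2 + 144·x^4 + 128·x^6)·Dx^3  (order 3).
h: a_k = 6, -32, -24, 256/3, 96, -1024/15, …
ICs: h(0) = 6, h′(0) = -32, h′′(0) = -48.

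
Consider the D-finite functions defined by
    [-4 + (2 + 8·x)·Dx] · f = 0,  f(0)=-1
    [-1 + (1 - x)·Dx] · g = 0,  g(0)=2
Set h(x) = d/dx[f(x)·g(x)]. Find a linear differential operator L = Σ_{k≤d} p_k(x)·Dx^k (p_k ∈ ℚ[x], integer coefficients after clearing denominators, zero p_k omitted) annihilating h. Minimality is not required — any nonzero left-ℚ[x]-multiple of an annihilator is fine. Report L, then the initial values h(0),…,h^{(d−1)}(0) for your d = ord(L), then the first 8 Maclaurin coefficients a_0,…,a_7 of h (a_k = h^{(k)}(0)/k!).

L = (2 + 36·x + 12·x^2) + (-3 - 11·x + 6·x^2 + 8·x^3)·Dx  (order 1).
h: a_k = -6, -4, -30, 40, -230, 732, -2842, 10480, …
ICs: h(0) = -6.

f: a_k = -1, -2, 2, -4, 10, -28, 84, -264, …
g: a_k = 2, 2, 2, 2, 2, 2, 2, 2, …
Sym-product of L_f,L_g gives L₀ (≤ ord 1).
h₀' ⇒ L via d/dx closure of L₀.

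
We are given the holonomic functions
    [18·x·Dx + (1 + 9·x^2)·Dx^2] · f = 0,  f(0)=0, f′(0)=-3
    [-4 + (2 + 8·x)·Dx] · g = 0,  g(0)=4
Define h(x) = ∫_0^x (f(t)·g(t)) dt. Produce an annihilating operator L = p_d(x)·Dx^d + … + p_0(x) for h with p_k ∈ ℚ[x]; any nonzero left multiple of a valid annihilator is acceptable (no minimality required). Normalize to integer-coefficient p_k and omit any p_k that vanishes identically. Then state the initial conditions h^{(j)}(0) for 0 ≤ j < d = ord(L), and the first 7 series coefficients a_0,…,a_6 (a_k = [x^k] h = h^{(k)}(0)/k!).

L = (12 - 36·x - 36·x^2)·Dx + (-4 + 2·x + 108·x^2 + 144·x^3)·Dx^2 + (1 + 8·x + 25·x^2 + 72·x^3 + 144·x^4)·Dx^3  (order 3).
h: a_k = 0, 0, -6, -8, 15, 24/5, -122/5, …
ICs: h(0) = 0, h′(0) = 0, h′′(0) = -12.

f: a_k = 0, -3, 0, 9, 0, -243/5, 0, …
g: a_k = 4, 8, -8, 16, -40, 112, -336, …
Product ⇒ symmetric product L₀, ord ≤ 2.
h=∫h₀ ⇒ L = L₀·Dx.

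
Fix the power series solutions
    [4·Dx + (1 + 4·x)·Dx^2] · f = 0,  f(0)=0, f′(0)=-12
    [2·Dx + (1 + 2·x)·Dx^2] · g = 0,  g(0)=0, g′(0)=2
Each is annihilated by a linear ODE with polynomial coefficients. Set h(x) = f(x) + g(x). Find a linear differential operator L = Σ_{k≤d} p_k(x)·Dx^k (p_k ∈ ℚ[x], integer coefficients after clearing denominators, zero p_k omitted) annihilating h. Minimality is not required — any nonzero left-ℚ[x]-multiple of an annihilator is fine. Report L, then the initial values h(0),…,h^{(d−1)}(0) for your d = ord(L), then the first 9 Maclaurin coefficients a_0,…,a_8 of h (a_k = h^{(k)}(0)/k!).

L = 16·Dx + (12 + 32·x)·Dx^2 + (1 + 6·x + 8·x^2)·Dx^3  (order 3).
h: a_k = 0, -10, 22, -184/3, 188, -608, 6112/3, -49024/7, 24544, …
ICs: h(0) = 0, h′(0) = -10, h′′(0) = 44.

f: a_k = 0, -12, 24, -64, 192, -3072/5, 2048, -49152/7, 24576, …
g: a_k = 0, 2, -2, 8/3, -4, 32/5, -32/3, 128/7, -32, …
L₀ := lclm(L_f,L_g); ord L₀ ≤ 2+2.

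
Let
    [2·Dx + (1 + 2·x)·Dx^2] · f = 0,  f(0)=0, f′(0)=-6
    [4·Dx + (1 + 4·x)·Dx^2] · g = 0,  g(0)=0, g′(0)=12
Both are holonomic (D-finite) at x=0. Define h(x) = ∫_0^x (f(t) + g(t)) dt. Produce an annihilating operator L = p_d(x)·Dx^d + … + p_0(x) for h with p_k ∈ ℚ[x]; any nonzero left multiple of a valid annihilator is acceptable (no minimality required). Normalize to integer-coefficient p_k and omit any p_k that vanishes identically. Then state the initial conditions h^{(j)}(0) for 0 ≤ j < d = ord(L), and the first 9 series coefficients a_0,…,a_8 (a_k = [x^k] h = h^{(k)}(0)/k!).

f: a_k = 0, -6, 6, -8, 12, -96/5, 32, -384/7, 96, …
g: a_k = 0, 12, -24, 64, -192, 3072/5, -2048, 49152/7, -24576, …
Sum ⇒ L₀ = lclm(L_f,L_g) in ℚ(x)⟨Dx⟩.
h=∫₀ˣh₀: take L = L₀·Dx.
L = 16·Dx^2 + (12 + 32·x)·Dx^3 + (1 + 6·x + 8·x^2)·Dx^4  (order 4).
h: a_k = 0, 0, 3, -6, 14, -36, 496/5, -288, 6096/7, …
ICs: h(0) = 0, h′(0) = 0, h′′(0) = 6, h′′′(0) = -36.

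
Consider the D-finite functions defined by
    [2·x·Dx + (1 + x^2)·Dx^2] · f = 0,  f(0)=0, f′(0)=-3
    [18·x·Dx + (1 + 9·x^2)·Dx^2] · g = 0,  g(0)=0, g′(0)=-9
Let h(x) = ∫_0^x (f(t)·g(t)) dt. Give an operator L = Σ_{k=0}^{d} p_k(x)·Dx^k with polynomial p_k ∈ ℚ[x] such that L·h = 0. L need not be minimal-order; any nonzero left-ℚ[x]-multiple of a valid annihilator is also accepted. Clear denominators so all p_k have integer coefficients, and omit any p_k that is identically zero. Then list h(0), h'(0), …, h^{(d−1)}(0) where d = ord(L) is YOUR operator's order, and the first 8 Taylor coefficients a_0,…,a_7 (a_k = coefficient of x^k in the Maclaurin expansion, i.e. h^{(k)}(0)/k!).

L = (-216·x - 3600·x^3 - 5184·x^5 + 6480·x^7 + 17496·x^9)·Dx^2 + (-40 - 1452·x^2 - 6480·x^4 - 4536·x^6 + 22680·x^8 + 26244·x^10)·Dx^3 + (-80·x - 980·x^3 - 2160·x^5 + 2952·x^7 + 12960·x^9 + 8748·x^11)·Dx^4 + (-1 - 20·x^2 - 109·x^4 + 981·x^8 + 1620·x^10 + 729·x^12)·Dx^5  (order 5).
h: a_k = 0, 0, 0, 9, 0, -18, 0, 2349/35, …
ICs: h(0) = 0, h′(0) = 0, h′′(0) = 0, h′′′(0) = 54, h′′′′(0) = 0.

f: a_k = 0, -3, 0, 1, 0, -3/5, 0, 3/7, …
g: a_k = 0, -9, 0, 27, 0, -729/5, 0, 6561/7, …
f·g: L₀ = L_f ⊗_s L_g, ord ≤ 2·2.
h=∫₀ˣh₀: take L = L₀·Dx.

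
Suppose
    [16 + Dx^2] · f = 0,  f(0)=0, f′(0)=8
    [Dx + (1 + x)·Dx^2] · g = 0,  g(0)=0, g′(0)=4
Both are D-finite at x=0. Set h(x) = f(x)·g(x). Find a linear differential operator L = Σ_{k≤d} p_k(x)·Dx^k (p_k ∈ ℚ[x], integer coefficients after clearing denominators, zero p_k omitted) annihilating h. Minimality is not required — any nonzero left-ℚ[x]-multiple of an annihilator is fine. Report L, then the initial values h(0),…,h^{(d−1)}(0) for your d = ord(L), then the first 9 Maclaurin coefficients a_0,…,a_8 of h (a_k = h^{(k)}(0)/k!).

f: a_k = 0, 8, 0, -64/3, 0, 256/15, 0, -2048/315, 0, …
g: a_k = 0, 4, -2, 4/3, -1, 4/5, -2/3, 4/7, -1/2, …
Sym-product of L_f,L_g gives L₀ (≤ ord 4).
L = (15072 + 62976·x + 97024·x^2 + 65536·x^3 + 16384·x^4) + (1984 + 6080·x + 6144·x^2 + 2048·x^3)·Dx + (1950 + 8000·x + 12192·x^2 + 8192·x^3 + 2048·x^4)·Dx^2 + (124 + 380·x + 384·x^2 + 128·x^3)·Dx^3 + (63 + 254·x + 383·x^2 + 256·x^3 + 64·x^4)·Dx^4  (order 4).
h: a_k = 0, 0, 32, -16, -224/3, 104/3, 416/9, -272/15, -992/63, …
ICs: h(0) = 0, h′(0) = 0, h′′(0) = 64, h′′′(0) = -96.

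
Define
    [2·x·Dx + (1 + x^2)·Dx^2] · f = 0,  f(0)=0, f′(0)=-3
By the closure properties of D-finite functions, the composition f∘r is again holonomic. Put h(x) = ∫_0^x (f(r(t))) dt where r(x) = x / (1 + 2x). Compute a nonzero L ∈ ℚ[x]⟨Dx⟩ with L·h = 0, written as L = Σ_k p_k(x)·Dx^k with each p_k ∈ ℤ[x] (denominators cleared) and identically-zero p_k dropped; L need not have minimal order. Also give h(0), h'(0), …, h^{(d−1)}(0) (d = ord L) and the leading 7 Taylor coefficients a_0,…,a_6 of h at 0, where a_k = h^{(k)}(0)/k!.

L = (4 + 10·x)·Dx^2 + (1 + 4·x + 5·x^2)·Dx^3  (order 3).
h: a_k = 0, 0, -3/2, 2, -11/4, 18/5, -41/10, …
ICs: h(0) = 0, h′(0) = 0, h′′(0) = -3.

f: a_k = 0, -3, 0, 1, 0, -3/5, 0, …
Substitute x→r, Dx→(1/r')Dx; clear ⇒ L₀.
Integrate: L := L₀·Dx.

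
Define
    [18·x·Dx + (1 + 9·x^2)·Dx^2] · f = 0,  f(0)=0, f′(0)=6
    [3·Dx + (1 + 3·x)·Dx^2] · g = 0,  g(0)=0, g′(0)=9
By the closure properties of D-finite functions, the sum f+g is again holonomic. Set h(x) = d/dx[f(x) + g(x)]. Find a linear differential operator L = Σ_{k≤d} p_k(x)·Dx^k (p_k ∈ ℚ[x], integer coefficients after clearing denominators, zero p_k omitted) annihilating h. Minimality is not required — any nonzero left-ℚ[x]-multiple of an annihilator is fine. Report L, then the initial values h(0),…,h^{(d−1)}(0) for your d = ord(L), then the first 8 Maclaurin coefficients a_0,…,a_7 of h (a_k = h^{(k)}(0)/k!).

L = (-18 - 162·x + 486·x^2 + 486·x^3) + (-12 - 36·x + 972·x^3 + 972·x^4)·Dx + (-1 + 3·x + 18·x^2 + 54·x^3 + 243·x^4 + 243·x^5)·Dx^2  (order 2).
h: a_k = 15, -27, 27, -243, 1215, -2187, 2187, -19683, …
ICs: h(0) = 15, h′(0) = -27.

f: a_k = 0, 6, 0, -18, 0, 486/5, 0, -4374/7, …
g: a_k = 0, 9, -27/2, 27, -243/4, 729/5, -729/2, 6561/7, …
Sum ⇒ L₀ = lclm(L_f,L_g) in ℚ(x)⟨Dx⟩.
Differentiate: ansatz ord ≤ ord L₀ ⇒ L.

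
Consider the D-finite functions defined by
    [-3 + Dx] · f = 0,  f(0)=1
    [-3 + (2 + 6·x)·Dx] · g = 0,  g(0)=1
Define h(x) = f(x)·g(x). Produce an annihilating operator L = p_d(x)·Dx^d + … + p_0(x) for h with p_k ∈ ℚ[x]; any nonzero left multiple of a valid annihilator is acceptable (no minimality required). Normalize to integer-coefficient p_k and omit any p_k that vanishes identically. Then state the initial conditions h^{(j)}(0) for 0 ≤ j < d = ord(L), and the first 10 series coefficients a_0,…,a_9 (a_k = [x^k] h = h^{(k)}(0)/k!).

L = (-9 - 18·x) + (2 + 6·x)·Dx  (order 1).
h: a_k = 1, 9/2, 63/8, 153/16, 891/128, 8667/1280, -7209/5120, 818667/71680, -28832679/1146880, 21591279/327680, …
ICs: h(0) = 1.

f: a_k = 1, 3, 9/2, 9/2, 27/8, 81/40, 81/80, 243/560, 729/4480, 243/4480, …
g: a_k = 1, 3/2, -9/8, 27/16, -405/128, 1701/256, -15309/1024, 72171/2048, -2814669/32768, 14073345/65536, …
L₀ := L_f ⊗_s L_g (sym. prod.), ord ≤ 1.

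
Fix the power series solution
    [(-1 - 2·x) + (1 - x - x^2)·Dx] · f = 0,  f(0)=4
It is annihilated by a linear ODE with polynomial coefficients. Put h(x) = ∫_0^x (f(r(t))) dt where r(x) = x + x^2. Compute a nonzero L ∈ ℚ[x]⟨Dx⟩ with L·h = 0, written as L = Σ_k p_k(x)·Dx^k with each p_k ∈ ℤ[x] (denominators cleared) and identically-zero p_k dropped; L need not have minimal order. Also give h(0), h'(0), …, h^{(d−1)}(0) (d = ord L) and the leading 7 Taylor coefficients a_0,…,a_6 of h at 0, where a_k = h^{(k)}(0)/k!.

f: a_k = 4, 4, 8, 12, 20, 32, 52, …
f∘r: x↦r, Dx↦Dx/r' in L_f ⇒ L₀.
∫: right-multiply L₀ by Dx.
L = (1 + 4·x + 6·x^2 + 4·x^3)·Dx + (-1 + x + 2·x^2 + 2·x^3 + x^4)·Dx^2  (order 2).
h: a_k = 0, 4, 2, 4, 7, 64/5, 74/3, …
ICs: h(0) = 0, h′(0) = 4.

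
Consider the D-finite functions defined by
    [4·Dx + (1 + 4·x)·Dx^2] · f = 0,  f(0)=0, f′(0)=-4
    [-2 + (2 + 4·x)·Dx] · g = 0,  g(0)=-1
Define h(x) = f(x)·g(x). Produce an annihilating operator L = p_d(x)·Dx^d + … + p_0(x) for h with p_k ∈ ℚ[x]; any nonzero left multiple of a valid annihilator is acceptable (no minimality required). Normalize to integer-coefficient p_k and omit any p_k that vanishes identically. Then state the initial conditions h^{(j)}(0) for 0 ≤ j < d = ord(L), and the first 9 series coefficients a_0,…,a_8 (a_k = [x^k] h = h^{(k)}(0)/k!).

L = (-1 + 4·x) + (2 + 4·x)·Dx + (1 + 8·x + 20·x^2 + 16·x^3)·Dx^2  (order 2).
h: a_k = 0, 4, -4, 34/3, -110/3, 3709/30, -4267/10, 209709/140, -746239/140, …
ICs: h(0) = 0, h′(0) = 4.

f: a_k = 0, -4, 8, -64/3, 64, -1024/5, 2048/3, -16384/7, 8192, …
g: a_k = -1, -1, 1/2, -1/2, 5/8, -7/8, 21/16, -33/16, 429/128, …
Sym-product of L_f,L_g gives L₀ (≤ ord 2).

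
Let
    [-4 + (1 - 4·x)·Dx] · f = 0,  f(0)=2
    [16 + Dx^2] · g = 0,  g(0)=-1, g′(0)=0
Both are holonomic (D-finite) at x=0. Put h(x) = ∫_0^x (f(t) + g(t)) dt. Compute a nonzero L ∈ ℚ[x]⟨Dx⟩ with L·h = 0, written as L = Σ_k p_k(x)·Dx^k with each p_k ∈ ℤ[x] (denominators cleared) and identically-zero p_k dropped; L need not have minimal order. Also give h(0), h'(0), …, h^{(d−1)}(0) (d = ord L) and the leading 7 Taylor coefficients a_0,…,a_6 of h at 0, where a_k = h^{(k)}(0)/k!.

f: a_k = 2, 8, 32, 128, 512, 2048, 8192, …
g: a_k = -1, 0, 8, 0, -32/3, 0, 256/45, …
h₀=f+g: left-lcm gives L₀, ord ≤ 3.
Integrate: L := L₀·Dx.
L = (448 - 512·x + 1024·x^2)·Dx + (-48 + 320·x - 768·x^2 + 1024·x^3)·Dx^2 + (28 - 32·x + 64·x^2)·Dx^3 + (-3 + 20·x - 48·x^2 + 64·x^3)·Dx^4  (order 4).
h: a_k = 0, 1, 4, 40/3, 32, 1504/15, 1024/3, …
ICs: h(0) = 0, h′(0) = 1, h′′(0) = 8, h′′′(0) = 80.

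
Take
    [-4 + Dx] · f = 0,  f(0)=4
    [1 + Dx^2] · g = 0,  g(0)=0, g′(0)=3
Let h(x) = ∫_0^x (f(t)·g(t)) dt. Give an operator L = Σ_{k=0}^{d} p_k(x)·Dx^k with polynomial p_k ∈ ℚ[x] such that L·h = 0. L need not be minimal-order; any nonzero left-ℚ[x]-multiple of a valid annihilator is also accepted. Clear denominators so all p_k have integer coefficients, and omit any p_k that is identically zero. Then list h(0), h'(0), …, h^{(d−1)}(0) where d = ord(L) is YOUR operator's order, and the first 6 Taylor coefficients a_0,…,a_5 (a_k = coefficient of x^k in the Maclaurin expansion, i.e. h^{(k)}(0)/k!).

f: a_k = 4, 16, 32, 128/3, 128/3, 512/15, …
g: a_k = 0, 3, 0, -1/2, 0, 1/40, …
f·g: L₀ = L_f ⊗_s L_g, ord ≤ 1·2.
Integrate: L := L₀·Dx.
L = 17·Dx - 8·Dx^2 + Dx^3  (order 3).
h: a_k = 0, 0, 6, 16, 47/2, 24, …
ICs: h(0) = 0, h′(0) = 0, h′′(0) = 12.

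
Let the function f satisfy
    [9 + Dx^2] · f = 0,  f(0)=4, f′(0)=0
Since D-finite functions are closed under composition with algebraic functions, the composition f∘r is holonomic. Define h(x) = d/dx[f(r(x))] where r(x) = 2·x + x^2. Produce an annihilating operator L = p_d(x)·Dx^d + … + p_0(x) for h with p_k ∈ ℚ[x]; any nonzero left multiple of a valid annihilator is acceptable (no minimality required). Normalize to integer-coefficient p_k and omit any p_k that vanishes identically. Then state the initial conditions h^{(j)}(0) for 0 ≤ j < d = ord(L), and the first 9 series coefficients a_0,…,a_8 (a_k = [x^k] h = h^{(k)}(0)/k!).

f: a_k = 4, 0, -18, 0, 27/2, 0, -81/20, 0, 729/1120, …
h₀=f(r): pull back L_f along r ⇒ L₀.
Differentiate: ansatz ord ≤ ord L₀ ⇒ L.
L = (39 + 144·x + 216·x^2 + 144·x^3 + 36·x^4) + (-3 - 3·x)·Dx + (1 + 2·x + x^2)·Dx^2  (order 2).
h: a_k = 0, -144, -216, 792, 2160, 1944/5, -23436/5, -221724/35, 5832/35, …
ICs: h(0) = 0, h′(0) = -144.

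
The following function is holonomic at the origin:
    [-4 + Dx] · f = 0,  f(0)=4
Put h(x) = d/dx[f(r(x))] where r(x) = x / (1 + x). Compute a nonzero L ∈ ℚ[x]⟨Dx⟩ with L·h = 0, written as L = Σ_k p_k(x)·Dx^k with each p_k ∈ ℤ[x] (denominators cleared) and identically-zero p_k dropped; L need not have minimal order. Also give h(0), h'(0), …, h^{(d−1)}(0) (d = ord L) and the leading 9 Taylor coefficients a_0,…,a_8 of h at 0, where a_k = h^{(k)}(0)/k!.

f: a_k = 4, 16, 32, 128/3, 128/3, 512/15, 1024/45, 4096/315, 2048/315, …
Change of var in L_f (x↦r) gives L₀.
h=h₀': d/dx-closure on L₀ ⇒ L.
L = (2 - 2·x) + (-1 - 2·x - x^2)·Dx  (order 1).
h: a_k = 16, 32, -16, -64/3, 112/3, -352/15, -272/45, 10112/315, -13264/315, …
ICs: h(0) = 16.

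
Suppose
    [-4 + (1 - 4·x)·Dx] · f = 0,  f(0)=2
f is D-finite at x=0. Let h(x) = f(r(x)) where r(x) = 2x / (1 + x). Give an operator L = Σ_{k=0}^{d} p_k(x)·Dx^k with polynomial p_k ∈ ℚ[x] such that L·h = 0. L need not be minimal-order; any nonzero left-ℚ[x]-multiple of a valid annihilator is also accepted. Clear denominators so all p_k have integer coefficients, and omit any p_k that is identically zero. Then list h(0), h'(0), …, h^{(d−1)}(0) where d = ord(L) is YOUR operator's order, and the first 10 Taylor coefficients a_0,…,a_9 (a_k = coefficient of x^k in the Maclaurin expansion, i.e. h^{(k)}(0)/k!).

L = 8 + (-1 + 6·x + 7·x^2)·Dx  (order 1).
h: a_k = 2, 16, 112, 784, 5488, 38416, 268912, 1882384, 13176688, 92236816, …
ICs: h(0) = 2.

f: a_k = 2, 8, 32, 128, 512, 2048, 8192, 32768, 131072, 524288, …
Change of var in L_f (x↦r) gives L₀.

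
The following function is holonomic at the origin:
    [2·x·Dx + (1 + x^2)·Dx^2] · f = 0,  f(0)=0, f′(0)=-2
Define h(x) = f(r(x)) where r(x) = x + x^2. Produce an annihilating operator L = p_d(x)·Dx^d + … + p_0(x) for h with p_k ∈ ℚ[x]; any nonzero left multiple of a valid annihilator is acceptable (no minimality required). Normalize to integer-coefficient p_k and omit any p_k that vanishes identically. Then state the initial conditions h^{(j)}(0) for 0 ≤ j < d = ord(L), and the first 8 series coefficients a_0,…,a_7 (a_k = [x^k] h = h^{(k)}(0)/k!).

f: a_k = 0, -2, 0, 2/3, 0, -2/5, 0, 2/7, …
Change of var in L_f (x↦r) gives L₀.
L = (-2 + 2·x + 8·x^2 + 12·x^3 + 6·x^4)·Dx + (1 + 2·x + x^2 + 4·x^3 + 5·x^4 + 2·x^5)·Dx^2  (order 2).
h: a_k = 0, -2, -2, 2/3, 2, 8/5, -4/3, -26/7, …
ICs: h(0) = 0, h′(0) = -2.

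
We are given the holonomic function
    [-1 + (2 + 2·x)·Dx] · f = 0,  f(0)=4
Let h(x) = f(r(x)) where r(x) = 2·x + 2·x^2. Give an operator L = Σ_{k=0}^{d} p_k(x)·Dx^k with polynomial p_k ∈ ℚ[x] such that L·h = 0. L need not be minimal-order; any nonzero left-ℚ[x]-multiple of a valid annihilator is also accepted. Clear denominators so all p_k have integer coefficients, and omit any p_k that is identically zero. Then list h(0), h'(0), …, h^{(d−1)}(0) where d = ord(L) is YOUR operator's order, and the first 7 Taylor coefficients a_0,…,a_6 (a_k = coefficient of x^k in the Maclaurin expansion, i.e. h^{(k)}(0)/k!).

L = (-1 - 2·x) + (1 + 2·x + 2·x^2)·Dx  (order 1).
h: a_k = 4, 4, 2, -2, 3/2, -1/2, -3/4, …
ICs: h(0) = 4.

f: a_k = 4, 2, -1/2, 1/4, -5/32, 7/64, -21/256, …
L₀ from L_f via x↦r, Dx↦r'^{-1}Dx.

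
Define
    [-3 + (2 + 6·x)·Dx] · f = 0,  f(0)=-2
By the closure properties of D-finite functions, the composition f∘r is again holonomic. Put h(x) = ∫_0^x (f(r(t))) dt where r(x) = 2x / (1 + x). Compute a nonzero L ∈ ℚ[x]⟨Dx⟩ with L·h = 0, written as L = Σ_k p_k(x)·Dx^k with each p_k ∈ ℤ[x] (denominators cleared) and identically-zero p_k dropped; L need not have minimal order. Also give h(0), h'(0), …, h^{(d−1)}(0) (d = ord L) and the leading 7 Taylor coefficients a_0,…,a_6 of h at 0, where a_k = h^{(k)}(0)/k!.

f: a_k = -2, -3, 9/4, -27/8, 405/64, -1701/128, 15309/512, …
Substitute x→r, Dx→(1/r')Dx; clear ⇒ L₀.
Integrate: L := L₀·Dx.
L = -3·Dx + (1 + 8·x + 7·x^2)·Dx^2  (order 2).
h: a_k = 0, -2, -3, 5, -51/4, 861/20, -1379/8, …
ICs: h(0) = 0, h′(0) = -2.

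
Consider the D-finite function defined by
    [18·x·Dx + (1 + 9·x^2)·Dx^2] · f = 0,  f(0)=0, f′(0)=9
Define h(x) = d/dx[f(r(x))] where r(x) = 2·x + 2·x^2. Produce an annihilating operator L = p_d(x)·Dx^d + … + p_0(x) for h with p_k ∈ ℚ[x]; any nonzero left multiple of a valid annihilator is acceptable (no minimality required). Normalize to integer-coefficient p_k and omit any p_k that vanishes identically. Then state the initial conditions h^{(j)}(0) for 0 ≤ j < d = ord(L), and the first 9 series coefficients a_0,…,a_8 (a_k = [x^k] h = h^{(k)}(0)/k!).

f: a_k = 0, 9, 0, -27, 0, 729/5, 0, -6561/7, 0, …
Change of var in L_f (x↦r) gives L₀.
h₀' ⇒ L via d/dx closure of L₀.
L = (-2 + 72·x + 288·x^2 + 432·x^3 + 216·x^4) + (1 + 2·x + 36·x^2 + 144·x^3 + 180·x^4 + 72·x^5)·Dx  (order 1).
h: a_k = 18, 36, -648, -2592, 20088, 138672, -513216, -6345216, 7768224, …
ICs: h(0) = 18.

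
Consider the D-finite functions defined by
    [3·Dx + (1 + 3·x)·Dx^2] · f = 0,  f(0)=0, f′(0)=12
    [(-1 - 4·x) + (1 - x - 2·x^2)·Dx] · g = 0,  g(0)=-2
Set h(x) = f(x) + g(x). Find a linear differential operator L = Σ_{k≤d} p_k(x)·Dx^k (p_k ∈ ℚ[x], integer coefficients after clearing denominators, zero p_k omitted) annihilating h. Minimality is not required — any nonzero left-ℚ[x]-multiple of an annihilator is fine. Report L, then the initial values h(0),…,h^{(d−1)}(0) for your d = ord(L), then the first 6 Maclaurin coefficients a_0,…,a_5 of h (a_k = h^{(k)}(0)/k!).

L = (-66 - 270·x - 576·x^2 - 336·x^3 - 288·x^4)·Dx + (-4 - 96·x - 492·x^2 - 832·x^3 - 696·x^4 - 480·x^5)·Dx^2 + (3 + 19·x + 25·x^2 - 39·x^3 - 116·x^4 - 164·x^5 - 96·x^6)·Dx^3  (order 3).
h: a_k = -2, 10, -24, 26, -103, 762/5, …
ICs: h(0) = -2, h′(0) = 10, h′′(0) = -48.

f: a_k = 0, 12, -18, 36, -81, 972/5, …
g: a_k = -2, -2, -6, -10, -22, -42, …
Sum ⇒ L₀ = lclm(L_f,L_g) in ℚ(x)⟨Dx⟩.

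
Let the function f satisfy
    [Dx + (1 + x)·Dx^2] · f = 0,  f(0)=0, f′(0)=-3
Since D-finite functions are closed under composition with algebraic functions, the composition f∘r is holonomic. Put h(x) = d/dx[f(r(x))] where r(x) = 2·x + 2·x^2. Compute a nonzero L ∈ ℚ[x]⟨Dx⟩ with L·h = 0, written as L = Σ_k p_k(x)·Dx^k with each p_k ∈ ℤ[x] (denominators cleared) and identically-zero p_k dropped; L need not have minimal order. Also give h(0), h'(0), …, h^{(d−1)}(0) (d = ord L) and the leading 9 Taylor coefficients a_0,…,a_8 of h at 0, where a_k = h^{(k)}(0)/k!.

L = (4·x + 4·x^2) + (1 + 4·x + 6·x^2 + 4·x^3)·Dx  (order 1).
h: a_k = -6, 0, 12, -24, 24, 0, -48, 96, -96, …
ICs: h(0) = -6.

f: a_k = 0, -3, 3/2, -1, 3/4, -3/5, 1/2, -3/7, 3/8, …
f∘r: x↦r, Dx↦Dx/r' in L_f ⇒ L₀.
h₀' ⇒ L via d/dx closure of L₀.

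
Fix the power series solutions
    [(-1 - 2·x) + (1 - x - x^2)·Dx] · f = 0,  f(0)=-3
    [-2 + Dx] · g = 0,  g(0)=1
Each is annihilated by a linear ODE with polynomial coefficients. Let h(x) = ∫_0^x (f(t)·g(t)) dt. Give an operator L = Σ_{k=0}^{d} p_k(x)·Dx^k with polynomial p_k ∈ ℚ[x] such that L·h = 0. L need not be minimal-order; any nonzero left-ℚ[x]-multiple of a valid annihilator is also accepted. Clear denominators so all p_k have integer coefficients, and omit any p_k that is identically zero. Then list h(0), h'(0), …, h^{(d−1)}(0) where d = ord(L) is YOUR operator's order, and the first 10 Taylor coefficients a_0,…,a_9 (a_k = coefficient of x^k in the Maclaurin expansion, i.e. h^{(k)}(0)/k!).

L = (3 - 2·x^2)·Dx + (-1 + x + x^2)·Dx^2  (order 2).
h: a_k = 0, -3, -9/2, -6, -31/4, -51/5, -69/5, -2011/105, -7593/280, -12286/315, …
ICs: h(0) = 0, h′(0) = -3.

f: a_k = -3, -3, -6, -9, -15, -24, -39, -63, -102, -165, …
g: a_k = 1, 2, 2, 4/3, 2/3, 4/15, 4/45, 8/315, 2/315, 4/2835, …
L₀ := L_f ⊗_s L_g (sym. prod.), ord ≤ 1.
Integrate: L := L₀·Dx.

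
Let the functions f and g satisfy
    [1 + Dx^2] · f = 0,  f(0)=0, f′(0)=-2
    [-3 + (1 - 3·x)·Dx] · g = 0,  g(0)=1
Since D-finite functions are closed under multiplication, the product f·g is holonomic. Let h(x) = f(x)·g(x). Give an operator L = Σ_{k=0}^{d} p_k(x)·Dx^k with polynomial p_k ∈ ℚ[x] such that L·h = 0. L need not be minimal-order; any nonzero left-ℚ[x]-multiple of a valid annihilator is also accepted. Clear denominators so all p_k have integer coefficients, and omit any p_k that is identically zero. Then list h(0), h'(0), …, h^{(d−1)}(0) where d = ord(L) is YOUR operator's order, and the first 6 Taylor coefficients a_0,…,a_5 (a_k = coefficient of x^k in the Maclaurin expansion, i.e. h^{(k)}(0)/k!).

f: a_k = 0, -2, 0, 1/3, 0, -1/60, …
g: a_k = 1, 3, 9, 27, 81, 243, …
L₀ := L_f ⊗_s L_g (sym. prod.), ord ≤ 2.
L = (-1 + 3·x) + 6·Dx + (-1 + 3·x)·Dx^2  (order 2).
h: a_k = 0, -2, -6, -53/3, -53, -9541/60, …
ICs: h(0) = 0, h′(0) = -2.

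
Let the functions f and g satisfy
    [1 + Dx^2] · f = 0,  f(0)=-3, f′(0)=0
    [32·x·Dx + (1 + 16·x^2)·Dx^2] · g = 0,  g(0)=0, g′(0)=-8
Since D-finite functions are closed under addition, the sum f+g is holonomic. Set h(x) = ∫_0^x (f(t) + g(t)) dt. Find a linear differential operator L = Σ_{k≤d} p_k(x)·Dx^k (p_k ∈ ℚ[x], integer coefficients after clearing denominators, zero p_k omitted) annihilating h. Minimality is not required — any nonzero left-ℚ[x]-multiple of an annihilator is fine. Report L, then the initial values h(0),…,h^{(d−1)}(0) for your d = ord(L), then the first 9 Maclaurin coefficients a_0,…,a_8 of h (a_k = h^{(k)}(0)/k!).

f: a_k = -3, 0, 3/2, 0, -1/8, 0, 1/240, 0, -1/13440, …
g: a_k = 0, -8, 0, 128/3, 0, -2048/5, 0, 32768/7, 0, …
Weyl lclm of L_f,L_g ⇒ L₀ (ord ≤ 4).
h=∫₀ˣh₀: take L = L₀·Dx.
L = (-6112·x + 99328·x^3 + 8192·x^5)·Dx^2 + (-31 + 1072·x^2 + 25344·x^4 + 4096·x^6)·Dx^3 + (-6112·x + 99328·x^3 + 8192·x^5)·Dx^4 + (-31 + 1072·x^2 + 25344·x^4 + 4096·x^6)·Dx^5  (order 5).
h: a_k = 0, -3, -4, 1/2, 32/3, -1/40, -1024/15, 1/1680, 4096/7, …
ICs: h(0) = 0, h′(0) = -3, h′′(0) = -8, h′′′(0) = 3, h′′′′(0) = 256.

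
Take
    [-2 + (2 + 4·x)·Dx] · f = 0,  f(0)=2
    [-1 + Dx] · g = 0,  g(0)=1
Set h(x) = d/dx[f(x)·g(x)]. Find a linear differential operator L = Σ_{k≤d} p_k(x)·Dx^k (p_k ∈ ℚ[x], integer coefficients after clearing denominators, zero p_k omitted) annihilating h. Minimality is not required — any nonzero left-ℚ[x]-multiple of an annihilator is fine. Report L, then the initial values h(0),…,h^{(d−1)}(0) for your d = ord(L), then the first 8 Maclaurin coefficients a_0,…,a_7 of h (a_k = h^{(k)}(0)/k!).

f: a_k = 2, 2, -1, 1, -5/4, 7/4, -21/8, 33/8, …
g: a_k = 1, 1, 1/2, 1/6, 1/24, 1/120, 1/720, 1/5040, …
f·g: L₀ = L_f ⊗_s L_g, ord ≤ 1·1.
h=h₀': d/dx-closure on L₀ ⇒ L.
L = (1 + 4·x + 2·x^2) + (-1 - 3·x - 2·x^2)·Dx  (order 1).
h: a_k = 4, 4, 4, -4/3, 14/3, -122/15, 694/45, -9182/315, …
ICs: h(0) = 4.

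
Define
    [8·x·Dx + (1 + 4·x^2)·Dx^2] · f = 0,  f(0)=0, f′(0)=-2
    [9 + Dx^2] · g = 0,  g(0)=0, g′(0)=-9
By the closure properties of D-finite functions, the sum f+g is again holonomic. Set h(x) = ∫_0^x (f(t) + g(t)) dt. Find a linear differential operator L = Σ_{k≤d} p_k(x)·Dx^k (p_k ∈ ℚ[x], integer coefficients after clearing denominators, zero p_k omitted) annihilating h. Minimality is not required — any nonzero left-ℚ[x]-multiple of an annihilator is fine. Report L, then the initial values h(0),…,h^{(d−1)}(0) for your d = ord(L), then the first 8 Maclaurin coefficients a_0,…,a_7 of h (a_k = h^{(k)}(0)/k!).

f: a_k = 0, -2, 0, 8/3, 0, -32/5, 0, 128/7, …
g: a_k = 0, -9, 0, 27/2, 0, -243/40, 0, 729/560, …
h₀=f+g: left-lcm gives L₀, ord ≤ 4.
h=∫h₀ ⇒ L = L₀·Dx.
L = (-2808·x + 19008·x^3 + 10368·x^5)·Dx^2 + (9 + 1548·x^2 + 7344·x^4 + 5184·x^6)·Dx^3 + (-312·x + 2112·x^3 + 1152·x^5)·Dx^4 + (1 + 172·x^2 + 816·x^4 + 576·x^6)·Dx^5  (order 5).
h: a_k = 0, 0, -11/2, 0, 97/24, 0, -499/240, 0, …
ICs: h(0) = 0, h′(0) = 0, h′′(0) = -11, h′′′(0) = 0, h′′′′(0) = 97.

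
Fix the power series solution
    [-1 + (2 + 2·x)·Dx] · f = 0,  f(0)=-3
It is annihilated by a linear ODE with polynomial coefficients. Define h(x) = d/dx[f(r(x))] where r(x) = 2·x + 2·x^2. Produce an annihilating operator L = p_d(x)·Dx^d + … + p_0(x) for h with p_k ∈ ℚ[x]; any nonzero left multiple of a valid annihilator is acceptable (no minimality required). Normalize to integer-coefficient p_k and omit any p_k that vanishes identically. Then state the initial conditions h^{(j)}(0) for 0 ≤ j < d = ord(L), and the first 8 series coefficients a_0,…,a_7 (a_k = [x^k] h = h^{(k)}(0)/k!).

L = 1 + (-1 - 4·x - 6·x^2 - 4·x^3)·Dx  (order 1).
h: a_k = -3, -3, 9/2, -9/2, 15/8, 27/8, -147/16, 183/16, …
ICs: h(0) = -3.

f: a_k = -3, -3/2, 3/8, -3/16, 15/128, -21/256, 63/1024, -99/2048, …
Change of var in L_f (x↦r) gives L₀.
Differentiate: ansatz ord ≤ ord L₀ ⇒ L.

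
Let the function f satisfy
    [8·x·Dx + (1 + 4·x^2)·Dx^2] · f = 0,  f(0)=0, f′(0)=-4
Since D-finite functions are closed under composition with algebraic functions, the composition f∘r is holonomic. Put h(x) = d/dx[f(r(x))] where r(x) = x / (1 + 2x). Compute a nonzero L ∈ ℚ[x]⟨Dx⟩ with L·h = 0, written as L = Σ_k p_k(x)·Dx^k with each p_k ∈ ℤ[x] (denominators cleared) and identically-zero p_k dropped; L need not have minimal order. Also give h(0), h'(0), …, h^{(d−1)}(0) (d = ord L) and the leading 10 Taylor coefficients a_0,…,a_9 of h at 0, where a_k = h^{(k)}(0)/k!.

L = (4 + 16·x) + (1 + 4·x + 8·x^2)·Dx  (order 1).
h: a_k = -4, 16, -32, 0, 256, -1024, 2048, 0, -16384, 65536, …
ICs: h(0) = -4.

f: a_k = 0, -4, 0, 16/3, 0, -64/5, 0, 256/7, 0, -1024/9, …
Substitute x→r, Dx→(1/r')Dx; clear ⇒ L₀.
Differentiate: ansatz ord ≤ ord L₀ ⇒ L.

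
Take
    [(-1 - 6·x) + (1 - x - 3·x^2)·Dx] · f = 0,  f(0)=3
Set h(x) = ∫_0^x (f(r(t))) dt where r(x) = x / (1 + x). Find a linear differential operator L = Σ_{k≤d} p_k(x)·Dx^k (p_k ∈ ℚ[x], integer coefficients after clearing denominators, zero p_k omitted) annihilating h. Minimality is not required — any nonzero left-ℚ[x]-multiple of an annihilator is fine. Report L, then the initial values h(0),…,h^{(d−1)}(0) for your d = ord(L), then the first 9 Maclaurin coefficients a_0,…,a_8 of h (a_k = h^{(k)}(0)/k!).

L = (1 + 7·x)·Dx + (-1 - 2·x + 2·x^2 + 3·x^3)·Dx^2  (order 2).
h: a_k = 0, 3, 3/2, 3, 0, 27/5, -9/2, 108/7, -189/8, …
ICs: h(0) = 0, h′(0) = 3.

f: a_k = 3, 3, 12, 21, 57, 120, 291, 651, 1524, …
L₀ from L_f via x↦r, Dx↦r'^{-1}Dx.
h=∫h₀ ⇒ L = L₀·Dx.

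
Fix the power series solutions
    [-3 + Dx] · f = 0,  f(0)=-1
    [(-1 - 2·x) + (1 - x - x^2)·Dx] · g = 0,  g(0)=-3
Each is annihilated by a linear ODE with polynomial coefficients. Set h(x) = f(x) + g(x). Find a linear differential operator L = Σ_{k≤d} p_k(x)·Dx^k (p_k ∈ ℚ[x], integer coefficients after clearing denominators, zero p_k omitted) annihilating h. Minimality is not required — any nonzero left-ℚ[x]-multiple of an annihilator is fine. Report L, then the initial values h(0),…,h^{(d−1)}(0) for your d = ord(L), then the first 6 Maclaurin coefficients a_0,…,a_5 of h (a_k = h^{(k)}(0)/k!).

L = (3 + 9·x + 45·x^2 + 18·x^3) + (5 - 24·x - 15·x^2 + 18·x^3 + 9·x^4)·Dx + (-2 + 7·x - 8·x^3 - 3·x^4)·Dx^2  (order 2).
h: a_k = -4, -6, -21/2, -27/2, -147/8, -1041/40, …
ICs: h(0) = -4, h′(0) = -6.

f: a_k = -1, -3, -9/2, -9/2, -27/8, -81/40, …
g: a_k = -3, -3, -6, -9, -15, -24, …
Sum ⇒ L₀ = lclm(L_f,L_g) in ℚ(x)⟨Dx⟩.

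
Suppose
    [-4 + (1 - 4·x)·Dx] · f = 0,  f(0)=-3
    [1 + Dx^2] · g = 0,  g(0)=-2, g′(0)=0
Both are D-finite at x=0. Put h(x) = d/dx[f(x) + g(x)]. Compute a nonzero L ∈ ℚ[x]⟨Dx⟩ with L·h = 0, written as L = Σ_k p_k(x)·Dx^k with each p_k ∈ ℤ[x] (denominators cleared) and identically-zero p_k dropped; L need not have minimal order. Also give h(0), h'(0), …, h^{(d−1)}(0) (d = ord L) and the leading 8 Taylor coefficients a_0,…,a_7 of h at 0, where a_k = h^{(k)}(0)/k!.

L = (1544 - 64·x + 128·x^2) + (-97 + 396·x - 48·x^2 + 64·x^3)·Dx + (1544 - 64·x + 128·x^2)·Dx^2 + (-97 + 396·x - 48·x^2 + 64·x^3)·Dx^3  (order 3).
h: a_k = -12, -94, -576, -9217/3, -15360, -4423679/60, -344064, -3963617281/2520, …
ICs: h(0) = -12, h′(0) = -94, h′′(0) = -1152.

f: a_k = -3, -12, -48, -192, -768, -3072, -12288, -49152, …
g: a_k = -2, 0, 1, 0, -1/12, 0, 1/360, 0, …
Sum ⇒ L₀ = lclm(L_f,L_g) in ℚ(x)⟨Dx⟩.
h₀' ⇒ L via d/dx closure of L₀.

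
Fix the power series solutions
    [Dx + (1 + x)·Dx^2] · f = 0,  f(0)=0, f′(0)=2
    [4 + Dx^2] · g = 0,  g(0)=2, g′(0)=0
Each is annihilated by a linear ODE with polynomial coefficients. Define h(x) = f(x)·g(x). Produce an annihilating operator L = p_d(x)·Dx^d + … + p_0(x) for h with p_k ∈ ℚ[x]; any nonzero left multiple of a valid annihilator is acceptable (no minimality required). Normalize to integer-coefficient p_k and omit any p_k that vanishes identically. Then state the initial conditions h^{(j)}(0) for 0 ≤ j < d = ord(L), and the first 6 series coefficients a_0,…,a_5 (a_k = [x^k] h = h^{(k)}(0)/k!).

L = (168 + 864·x + 1456·x^2 + 1024·x^3 + 256·x^4) + (112 + 368·x + 384·x^2 + 128·x^3)·Dx + (102 + 464·x + 744·x^2 + 512·x^3 + 128·x^4)·Dx^2 + (28 + 92·x + 96·x^2 + 32·x^3)·Dx^3 + (15 + 62·x + 95·x^2 + 64·x^3 + 16·x^4)·Dx^4  (order 4).
h: a_k = 0, 4, -2, -20/3, 3, 4/5, …
ICs: h(0) = 0, h′(0) = 4, h′′(0) = -4, h′′′(0) = -40.

f: a_k = 0, 2, -1, 2/3, -1/2, 2/5, …
g: a_k = 2, 0, -4, 0, 4/3, 0, …
Product ⇒ symmetric product L₀, ord ≤ 4.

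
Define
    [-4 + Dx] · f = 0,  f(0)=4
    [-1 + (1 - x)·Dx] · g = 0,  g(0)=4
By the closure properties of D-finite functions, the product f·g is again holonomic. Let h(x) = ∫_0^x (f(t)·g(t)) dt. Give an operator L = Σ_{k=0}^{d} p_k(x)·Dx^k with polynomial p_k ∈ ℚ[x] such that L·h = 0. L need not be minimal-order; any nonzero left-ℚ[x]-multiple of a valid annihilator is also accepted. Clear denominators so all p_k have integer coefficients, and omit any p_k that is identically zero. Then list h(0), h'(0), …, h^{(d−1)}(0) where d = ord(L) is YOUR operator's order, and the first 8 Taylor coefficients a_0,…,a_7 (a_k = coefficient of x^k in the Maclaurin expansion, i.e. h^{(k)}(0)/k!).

L = (5 - 4·x)·Dx + (-1 + x)·Dx^2  (order 2).
h: a_k = 0, 16, 40, 208/3, 284/3, 1648/15, 5144/45, 6992/63, …
ICs: h(0) = 0, h′(0) = 16.

f: a_k = 4, 16, 32, 128/3, 128/3, 512/15, 1024/45, 4096/315, …
g: a_k = 4, 4, 4, 4, 4, 4, 4, 4, …
L₀ := L_f ⊗_s L_g (sym. prod.), ord ≤ 1.
h=∫₀ˣh₀: take L = L₀·Dx.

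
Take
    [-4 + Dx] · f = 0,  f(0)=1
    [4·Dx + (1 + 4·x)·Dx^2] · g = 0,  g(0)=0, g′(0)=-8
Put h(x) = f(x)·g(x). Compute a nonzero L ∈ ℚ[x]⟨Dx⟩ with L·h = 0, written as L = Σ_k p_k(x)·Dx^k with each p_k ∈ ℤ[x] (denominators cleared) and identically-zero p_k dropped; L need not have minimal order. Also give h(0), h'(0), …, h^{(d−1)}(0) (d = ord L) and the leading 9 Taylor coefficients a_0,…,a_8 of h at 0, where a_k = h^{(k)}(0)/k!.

f: a_k = 1, 4, 8, 32/3, 32/3, 128/15, 256/45, 1024/315, 512/315, …
g: a_k = 0, -8, 16, -128/3, 128, -2048/5, 4096/3, -32768/7, 16384, …
f·g: L₀ = L_f ⊗_s L_g, ord ≤ 1·2.
L = 64·x + (-4 - 32·x)·Dx + (1 + 4·x)·Dx^2  (order 2).
h: a_k = 0, -8, -16, -128/3, 0, -768/5, 3584/9, -94208/63, 237568/45, …
ICs: h(0) = 0, h′(0) = -8.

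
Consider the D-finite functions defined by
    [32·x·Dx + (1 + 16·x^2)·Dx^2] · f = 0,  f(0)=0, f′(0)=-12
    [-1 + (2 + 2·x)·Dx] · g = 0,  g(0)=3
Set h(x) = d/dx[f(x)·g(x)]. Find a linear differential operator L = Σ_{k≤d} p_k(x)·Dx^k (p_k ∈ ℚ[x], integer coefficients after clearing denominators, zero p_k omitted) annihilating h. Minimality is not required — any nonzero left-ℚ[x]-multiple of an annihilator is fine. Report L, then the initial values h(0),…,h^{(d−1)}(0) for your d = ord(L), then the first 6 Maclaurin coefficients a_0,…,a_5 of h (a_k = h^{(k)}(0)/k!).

L = (125 + 640·x - 5728·x^2 - 6144·x^3 - 768·x^4) + (268 + 1164·x - 10368·x^2 - 29696·x^3 - 21504·x^4 - 3072·x^5)·Dx + (12 - 232·x - 372·x^2 - 4096·x^3 - 9088·x^4 - 6144·x^5 - 1024·x^6)·Dx^2  (order 2).
h: a_k = -36, -36, 1179/2, 375, -298527/32, -874161/160, …
ICs: h(0) = -36, h′(0) = -36.

f: a_k = 0, -12, 0, 64, 0, -3072/5, …
g: a_k = 3, 3/2, -3/8, 3/16, -15/128, 21/256, …
h₀=f·g: eliminate ⇒ L₀, order ≤ 2·1.
Derive L from L₀ (diff closure).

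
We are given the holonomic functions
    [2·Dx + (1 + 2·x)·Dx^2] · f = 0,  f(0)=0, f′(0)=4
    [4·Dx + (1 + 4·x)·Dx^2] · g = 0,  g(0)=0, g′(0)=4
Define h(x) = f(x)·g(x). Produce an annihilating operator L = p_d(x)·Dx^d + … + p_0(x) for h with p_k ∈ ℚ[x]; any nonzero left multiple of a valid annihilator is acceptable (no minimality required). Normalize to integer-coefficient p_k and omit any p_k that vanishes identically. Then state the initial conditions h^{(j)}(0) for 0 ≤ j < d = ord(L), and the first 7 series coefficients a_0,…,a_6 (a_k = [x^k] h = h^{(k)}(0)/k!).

f: a_k = 0, 4, -4, 16/3, -8, 64/5, -64/3, …
g: a_k = 0, 4, -8, 64/3, -64, 1024/5, -2048/3, …
h₀=f·g: eliminate ⇒ L₀, order ≤ 2·2.
L = (160 + 768·x + 1024·x^2)·Dx + (264 + 2144·x + 5760·x^2 + 5120·x^3)·Dx^2 + (64 + 720·x + 2976·x^2 + 5376·x^3 + 3584·x^4)·Dx^3 + (3 + 44·x + 252·x^2 + 704·x^3 + 960·x^4 + 512·x^5)·Dx^4  (order 4).
h: a_k = 0, 0, 16, -48, 416/3, -416, 58688/45, …
ICs: h(0) = 0, h′(0) = 0, h′′(0) = 32, h′′′(0) = -288.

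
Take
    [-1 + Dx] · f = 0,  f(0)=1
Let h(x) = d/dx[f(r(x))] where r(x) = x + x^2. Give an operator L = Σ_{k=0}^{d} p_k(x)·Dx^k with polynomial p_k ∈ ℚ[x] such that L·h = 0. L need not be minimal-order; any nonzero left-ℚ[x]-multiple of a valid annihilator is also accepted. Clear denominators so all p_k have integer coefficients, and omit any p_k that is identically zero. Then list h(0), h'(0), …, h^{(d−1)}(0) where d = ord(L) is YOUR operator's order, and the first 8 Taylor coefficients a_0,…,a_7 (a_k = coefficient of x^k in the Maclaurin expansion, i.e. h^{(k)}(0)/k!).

f: a_k = 1, 1, 1/2, 1/6, 1/24, 1/120, 1/720, 1/5040, …
Substitute x→r, Dx→(1/r')Dx; clear ⇒ L₀.
h₀' ⇒ L via d/dx closure of L₀.
L = (3 + 4·x + 4·x^2) + (-1 - 2·x)·Dx  (order 1).
h: a_k = 1, 3, 7/2, 25/6, 27/8, 331/120, 1303/720, 1979/1680, …
ICs: h(0) = 1.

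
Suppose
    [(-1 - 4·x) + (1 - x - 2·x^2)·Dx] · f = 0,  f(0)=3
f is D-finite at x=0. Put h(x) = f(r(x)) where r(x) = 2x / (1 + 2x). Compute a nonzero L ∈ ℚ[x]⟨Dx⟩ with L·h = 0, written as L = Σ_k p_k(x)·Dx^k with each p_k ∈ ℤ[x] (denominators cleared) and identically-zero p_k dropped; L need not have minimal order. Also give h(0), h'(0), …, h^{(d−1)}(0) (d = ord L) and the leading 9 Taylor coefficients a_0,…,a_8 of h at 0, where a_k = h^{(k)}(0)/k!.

L = (2 + 20·x) + (-1 - 4·x + 4·x^2 + 16·x^3)·Dx  (order 1).
h: a_k = 3, 6, 24, 0, 192, -384, 2304, -7680, 33792, …
ICs: h(0) = 3.

f: a_k = 3, 3, 9, 15, 33, 63, 129, 255, 513, …
f∘r: x↦r, Dx↦Dx/r' in L_f ⇒ L₀.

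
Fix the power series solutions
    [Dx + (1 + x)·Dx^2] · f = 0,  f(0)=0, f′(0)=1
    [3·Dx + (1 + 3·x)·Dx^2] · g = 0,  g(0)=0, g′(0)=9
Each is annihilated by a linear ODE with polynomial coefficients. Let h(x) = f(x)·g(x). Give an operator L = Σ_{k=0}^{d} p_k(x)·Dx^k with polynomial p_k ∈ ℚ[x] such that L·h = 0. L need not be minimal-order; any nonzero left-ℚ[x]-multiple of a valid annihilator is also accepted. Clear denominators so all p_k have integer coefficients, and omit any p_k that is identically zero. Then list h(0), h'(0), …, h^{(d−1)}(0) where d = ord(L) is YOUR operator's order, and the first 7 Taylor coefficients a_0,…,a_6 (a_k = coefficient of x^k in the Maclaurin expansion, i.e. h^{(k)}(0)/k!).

f: a_k = 0, 1, -1/2, 1/3, -1/4, 1/5, -1/6, …
g: a_k = 0, 9, -27/2, 27, -243/4, 729/5, -729/2, …
Sym-product of L_f,L_g gives L₀ (≤ ord 4).
L = (30 + 72·x + 54·x^2)·Dx + (76 + 354·x + 540·x^2 + 270·x^3)·Dx^2 + (29 + 200·x + 486·x^2 + 504·x^3 + 189·x^4)·Dx^3 + (2 + 19·x + 68·x^2 + 114·x^3 + 90·x^4 + 27·x^5)·Dx^4  (order 4).
h: a_k = 0, 0, 9, -18, 147/4, -81, 3807/20, …
ICs: h(0) = 0, h′(0) = 0, h′′(0) = 18, h′′′(0) = -108.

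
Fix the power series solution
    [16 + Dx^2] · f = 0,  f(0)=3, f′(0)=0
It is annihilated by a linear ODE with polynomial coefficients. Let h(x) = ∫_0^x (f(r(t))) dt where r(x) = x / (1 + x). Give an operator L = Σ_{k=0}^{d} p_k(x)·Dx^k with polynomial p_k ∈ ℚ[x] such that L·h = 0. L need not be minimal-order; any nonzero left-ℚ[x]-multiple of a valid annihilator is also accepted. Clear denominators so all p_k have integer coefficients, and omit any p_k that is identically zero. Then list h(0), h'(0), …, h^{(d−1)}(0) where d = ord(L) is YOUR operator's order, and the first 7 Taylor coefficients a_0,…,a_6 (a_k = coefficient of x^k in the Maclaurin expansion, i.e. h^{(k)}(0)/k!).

L = 16·Dx + (2 + 6·x + 6·x^2 + 2·x^3)·Dx^2 + (1 + 4·x + 6·x^2 + 4·x^3 + x^4)·Dx^3  (order 3).
h: a_k = 0, 3, 0, -8, 12, -8, -16/3, …
ICs: h(0) = 0, h′(0) = 3, h′′(0) = 0.

f: a_k = 3, 0, -24, 0, 32, 0, -256/15, …
h₀=f(r): pull back L_f along r ⇒ L₀.
h=∫h₀ ⇒ L = L₀·Dx.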